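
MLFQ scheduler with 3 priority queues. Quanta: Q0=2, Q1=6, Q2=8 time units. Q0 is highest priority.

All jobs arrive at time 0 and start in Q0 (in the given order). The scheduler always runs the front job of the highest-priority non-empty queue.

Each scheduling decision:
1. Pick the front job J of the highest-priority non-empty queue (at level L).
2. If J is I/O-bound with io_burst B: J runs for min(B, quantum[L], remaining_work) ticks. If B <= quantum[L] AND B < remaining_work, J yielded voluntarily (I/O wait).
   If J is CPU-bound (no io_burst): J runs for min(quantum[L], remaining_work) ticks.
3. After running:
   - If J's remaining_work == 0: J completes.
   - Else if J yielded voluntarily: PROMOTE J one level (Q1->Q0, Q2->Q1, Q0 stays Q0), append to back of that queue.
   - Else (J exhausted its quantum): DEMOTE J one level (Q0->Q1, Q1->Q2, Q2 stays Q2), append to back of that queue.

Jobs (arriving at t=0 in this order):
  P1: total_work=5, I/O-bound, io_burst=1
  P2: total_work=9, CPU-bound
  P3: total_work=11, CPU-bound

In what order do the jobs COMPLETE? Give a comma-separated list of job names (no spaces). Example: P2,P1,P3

t=0-1: P1@Q0 runs 1, rem=4, I/O yield, promote→Q0. Q0=[P2,P3,P1] Q1=[] Q2=[]
t=1-3: P2@Q0 runs 2, rem=7, quantum used, demote→Q1. Q0=[P3,P1] Q1=[P2] Q2=[]
t=3-5: P3@Q0 runs 2, rem=9, quantum used, demote→Q1. Q0=[P1] Q1=[P2,P3] Q2=[]
t=5-6: P1@Q0 runs 1, rem=3, I/O yield, promote→Q0. Q0=[P1] Q1=[P2,P3] Q2=[]
t=6-7: P1@Q0 runs 1, rem=2, I/O yield, promote→Q0. Q0=[P1] Q1=[P2,P3] Q2=[]
t=7-8: P1@Q0 runs 1, rem=1, I/O yield, promote→Q0. Q0=[P1] Q1=[P2,P3] Q2=[]
t=8-9: P1@Q0 runs 1, rem=0, completes. Q0=[] Q1=[P2,P3] Q2=[]
t=9-15: P2@Q1 runs 6, rem=1, quantum used, demote→Q2. Q0=[] Q1=[P3] Q2=[P2]
t=15-21: P3@Q1 runs 6, rem=3, quantum used, demote→Q2. Q0=[] Q1=[] Q2=[P2,P3]
t=21-22: P2@Q2 runs 1, rem=0, completes. Q0=[] Q1=[] Q2=[P3]
t=22-25: P3@Q2 runs 3, rem=0, completes. Q0=[] Q1=[] Q2=[]

Answer: P1,P2,P3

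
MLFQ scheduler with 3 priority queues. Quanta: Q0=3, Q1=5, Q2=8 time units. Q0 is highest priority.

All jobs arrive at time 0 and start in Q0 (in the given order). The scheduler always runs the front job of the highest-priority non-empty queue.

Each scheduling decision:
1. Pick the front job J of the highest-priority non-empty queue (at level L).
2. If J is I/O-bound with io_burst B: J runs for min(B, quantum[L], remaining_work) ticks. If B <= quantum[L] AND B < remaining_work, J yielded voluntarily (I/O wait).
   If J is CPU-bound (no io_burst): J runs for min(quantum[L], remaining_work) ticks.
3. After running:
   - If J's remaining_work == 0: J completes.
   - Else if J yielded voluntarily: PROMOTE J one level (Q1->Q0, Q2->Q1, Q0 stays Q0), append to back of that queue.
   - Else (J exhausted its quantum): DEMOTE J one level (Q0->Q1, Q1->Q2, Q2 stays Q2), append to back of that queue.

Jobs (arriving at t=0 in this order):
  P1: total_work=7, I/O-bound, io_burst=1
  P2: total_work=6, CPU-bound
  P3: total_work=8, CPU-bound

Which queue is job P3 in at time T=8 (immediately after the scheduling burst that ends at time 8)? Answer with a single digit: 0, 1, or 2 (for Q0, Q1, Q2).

Answer: 1

Derivation:
t=0-1: P1@Q0 runs 1, rem=6, I/O yield, promote→Q0. Q0=[P2,P3,P1] Q1=[] Q2=[]
t=1-4: P2@Q0 runs 3, rem=3, quantum used, demote→Q1. Q0=[P3,P1] Q1=[P2] Q2=[]
t=4-7: P3@Q0 runs 3, rem=5, quantum used, demote→Q1. Q0=[P1] Q1=[P2,P3] Q2=[]
t=7-8: P1@Q0 runs 1, rem=5, I/O yield, promote→Q0. Q0=[P1] Q1=[P2,P3] Q2=[]
t=8-9: P1@Q0 runs 1, rem=4, I/O yield, promote→Q0. Q0=[P1] Q1=[P2,P3] Q2=[]
t=9-10: P1@Q0 runs 1, rem=3, I/O yield, promote→Q0. Q0=[P1] Q1=[P2,P3] Q2=[]
t=10-11: P1@Q0 runs 1, rem=2, I/O yield, promote→Q0. Q0=[P1] Q1=[P2,P3] Q2=[]
t=11-12: P1@Q0 runs 1, rem=1, I/O yield, promote→Q0. Q0=[P1] Q1=[P2,P3] Q2=[]
t=12-13: P1@Q0 runs 1, rem=0, completes. Q0=[] Q1=[P2,P3] Q2=[]
t=13-16: P2@Q1 runs 3, rem=0, completes. Q0=[] Q1=[P3] Q2=[]
t=16-21: P3@Q1 runs 5, rem=0, completes. Q0=[] Q1=[] Q2=[]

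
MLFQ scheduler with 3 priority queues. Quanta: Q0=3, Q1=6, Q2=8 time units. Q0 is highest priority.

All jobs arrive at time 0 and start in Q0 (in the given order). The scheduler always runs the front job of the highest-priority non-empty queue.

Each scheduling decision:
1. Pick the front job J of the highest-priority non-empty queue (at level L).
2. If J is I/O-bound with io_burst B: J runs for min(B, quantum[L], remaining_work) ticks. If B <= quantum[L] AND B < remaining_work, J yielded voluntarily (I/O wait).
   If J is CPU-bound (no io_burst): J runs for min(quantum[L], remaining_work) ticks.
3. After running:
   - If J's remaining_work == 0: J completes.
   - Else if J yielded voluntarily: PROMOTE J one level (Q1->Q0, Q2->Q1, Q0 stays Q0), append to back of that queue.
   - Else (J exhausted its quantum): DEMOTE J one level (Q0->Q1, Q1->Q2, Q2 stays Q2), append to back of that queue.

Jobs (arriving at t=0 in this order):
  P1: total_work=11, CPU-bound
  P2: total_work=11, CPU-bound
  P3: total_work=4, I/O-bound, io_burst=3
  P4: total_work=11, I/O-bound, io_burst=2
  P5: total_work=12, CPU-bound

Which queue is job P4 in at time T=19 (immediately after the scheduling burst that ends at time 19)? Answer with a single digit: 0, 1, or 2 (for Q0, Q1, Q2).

Answer: 0

Derivation:
t=0-3: P1@Q0 runs 3, rem=8, quantum used, demote→Q1. Q0=[P2,P3,P4,P5] Q1=[P1] Q2=[]
t=3-6: P2@Q0 runs 3, rem=8, quantum used, demote→Q1. Q0=[P3,P4,P5] Q1=[P1,P2] Q2=[]
t=6-9: P3@Q0 runs 3, rem=1, I/O yield, promote→Q0. Q0=[P4,P5,P3] Q1=[P1,P2] Q2=[]
t=9-11: P4@Q0 runs 2, rem=9, I/O yield, promote→Q0. Q0=[P5,P3,P4] Q1=[P1,P2] Q2=[]
t=11-14: P5@Q0 runs 3, rem=9, quantum used, demote→Q1. Q0=[P3,P4] Q1=[P1,P2,P5] Q2=[]
t=14-15: P3@Q0 runs 1, rem=0, completes. Q0=[P4] Q1=[P1,P2,P5] Q2=[]
t=15-17: P4@Q0 runs 2, rem=7, I/O yield, promote→Q0. Q0=[P4] Q1=[P1,P2,P5] Q2=[]
t=17-19: P4@Q0 runs 2, rem=5, I/O yield, promote→Q0. Q0=[P4] Q1=[P1,P2,P5] Q2=[]
t=19-21: P4@Q0 runs 2, rem=3, I/O yield, promote→Q0. Q0=[P4] Q1=[P1,P2,P5] Q2=[]
t=21-23: P4@Q0 runs 2, rem=1, I/O yield, promote→Q0. Q0=[P4] Q1=[P1,P2,P5] Q2=[]
t=23-24: P4@Q0 runs 1, rem=0, completes. Q0=[] Q1=[P1,P2,P5] Q2=[]
t=24-30: P1@Q1 runs 6, rem=2, quantum used, demote→Q2. Q0=[] Q1=[P2,P5] Q2=[P1]
t=30-36: P2@Q1 runs 6, rem=2, quantum used, demote→Q2. Q0=[] Q1=[P5] Q2=[P1,P2]
t=36-42: P5@Q1 runs 6, rem=3, quantum used, demote→Q2. Q0=[] Q1=[] Q2=[P1,P2,P5]
t=42-44: P1@Q2 runs 2, rem=0, completes. Q0=[] Q1=[] Q2=[P2,P5]
t=44-46: P2@Q2 runs 2, rem=0, completes. Q0=[] Q1=[] Q2=[P5]
t=46-49: P5@Q2 runs 3, rem=0, completes. Q0=[] Q1=[] Q2=[]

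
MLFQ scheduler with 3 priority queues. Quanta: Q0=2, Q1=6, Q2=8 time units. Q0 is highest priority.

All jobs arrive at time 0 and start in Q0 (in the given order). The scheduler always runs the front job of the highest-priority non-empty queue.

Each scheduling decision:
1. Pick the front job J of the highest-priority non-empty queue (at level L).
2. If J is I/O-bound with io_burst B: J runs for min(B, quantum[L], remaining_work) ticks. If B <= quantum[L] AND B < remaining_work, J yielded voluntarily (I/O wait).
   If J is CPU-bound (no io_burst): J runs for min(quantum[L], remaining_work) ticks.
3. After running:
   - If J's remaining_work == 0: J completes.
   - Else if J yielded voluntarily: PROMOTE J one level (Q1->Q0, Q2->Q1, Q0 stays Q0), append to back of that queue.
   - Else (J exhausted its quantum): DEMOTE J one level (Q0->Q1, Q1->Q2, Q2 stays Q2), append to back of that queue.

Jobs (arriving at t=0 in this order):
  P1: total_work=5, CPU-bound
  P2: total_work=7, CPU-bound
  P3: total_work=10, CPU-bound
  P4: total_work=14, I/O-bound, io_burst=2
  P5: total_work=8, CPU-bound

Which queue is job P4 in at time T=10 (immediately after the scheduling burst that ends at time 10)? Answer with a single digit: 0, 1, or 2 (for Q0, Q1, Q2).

t=0-2: P1@Q0 runs 2, rem=3, quantum used, demote→Q1. Q0=[P2,P3,P4,P5] Q1=[P1] Q2=[]
t=2-4: P2@Q0 runs 2, rem=5, quantum used, demote→Q1. Q0=[P3,P4,P5] Q1=[P1,P2] Q2=[]
t=4-6: P3@Q0 runs 2, rem=8, quantum used, demote→Q1. Q0=[P4,P5] Q1=[P1,P2,P3] Q2=[]
t=6-8: P4@Q0 runs 2, rem=12, I/O yield, promote→Q0. Q0=[P5,P4] Q1=[P1,P2,P3] Q2=[]
t=8-10: P5@Q0 runs 2, rem=6, quantum used, demote→Q1. Q0=[P4] Q1=[P1,P2,P3,P5] Q2=[]
t=10-12: P4@Q0 runs 2, rem=10, I/O yield, promote→Q0. Q0=[P4] Q1=[P1,P2,P3,P5] Q2=[]
t=12-14: P4@Q0 runs 2, rem=8, I/O yield, promote→Q0. Q0=[P4] Q1=[P1,P2,P3,P5] Q2=[]
t=14-16: P4@Q0 runs 2, rem=6, I/O yield, promote→Q0. Q0=[P4] Q1=[P1,P2,P3,P5] Q2=[]
t=16-18: P4@Q0 runs 2, rem=4, I/O yield, promote→Q0. Q0=[P4] Q1=[P1,P2,P3,P5] Q2=[]
t=18-20: P4@Q0 runs 2, rem=2, I/O yield, promote→Q0. Q0=[P4] Q1=[P1,P2,P3,P5] Q2=[]
t=20-22: P4@Q0 runs 2, rem=0, completes. Q0=[] Q1=[P1,P2,P3,P5] Q2=[]
t=22-25: P1@Q1 runs 3, rem=0, completes. Q0=[] Q1=[P2,P3,P5] Q2=[]
t=25-30: P2@Q1 runs 5, rem=0, completes. Q0=[] Q1=[P3,P5] Q2=[]
t=30-36: P3@Q1 runs 6, rem=2, quantum used, demote→Q2. Q0=[] Q1=[P5] Q2=[P3]
t=36-42: P5@Q1 runs 6, rem=0, completes. Q0=[] Q1=[] Q2=[P3]
t=42-44: P3@Q2 runs 2, rem=0, completes. Q0=[] Q1=[] Q2=[]

Answer: 0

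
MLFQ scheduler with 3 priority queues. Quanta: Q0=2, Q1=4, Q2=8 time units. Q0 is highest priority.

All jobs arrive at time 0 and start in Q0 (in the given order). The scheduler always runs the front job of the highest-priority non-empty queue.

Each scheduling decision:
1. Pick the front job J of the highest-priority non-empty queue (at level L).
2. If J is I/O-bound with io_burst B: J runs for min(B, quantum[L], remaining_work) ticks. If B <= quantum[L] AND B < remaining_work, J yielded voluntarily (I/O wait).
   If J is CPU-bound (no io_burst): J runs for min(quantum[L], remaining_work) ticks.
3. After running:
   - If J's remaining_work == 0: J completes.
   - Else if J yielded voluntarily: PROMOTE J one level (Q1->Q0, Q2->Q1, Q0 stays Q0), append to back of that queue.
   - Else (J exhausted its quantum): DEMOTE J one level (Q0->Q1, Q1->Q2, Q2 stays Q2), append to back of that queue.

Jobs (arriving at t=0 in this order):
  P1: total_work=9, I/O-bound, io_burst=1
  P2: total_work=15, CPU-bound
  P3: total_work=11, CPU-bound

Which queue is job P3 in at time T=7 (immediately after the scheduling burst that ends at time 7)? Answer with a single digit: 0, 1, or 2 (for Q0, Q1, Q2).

t=0-1: P1@Q0 runs 1, rem=8, I/O yield, promote→Q0. Q0=[P2,P3,P1] Q1=[] Q2=[]
t=1-3: P2@Q0 runs 2, rem=13, quantum used, demote→Q1. Q0=[P3,P1] Q1=[P2] Q2=[]
t=3-5: P3@Q0 runs 2, rem=9, quantum used, demote→Q1. Q0=[P1] Q1=[P2,P3] Q2=[]
t=5-6: P1@Q0 runs 1, rem=7, I/O yield, promote→Q0. Q0=[P1] Q1=[P2,P3] Q2=[]
t=6-7: P1@Q0 runs 1, rem=6, I/O yield, promote→Q0. Q0=[P1] Q1=[P2,P3] Q2=[]
t=7-8: P1@Q0 runs 1, rem=5, I/O yield, promote→Q0. Q0=[P1] Q1=[P2,P3] Q2=[]
t=8-9: P1@Q0 runs 1, rem=4, I/O yield, promote→Q0. Q0=[P1] Q1=[P2,P3] Q2=[]
t=9-10: P1@Q0 runs 1, rem=3, I/O yield, promote→Q0. Q0=[P1] Q1=[P2,P3] Q2=[]
t=10-11: P1@Q0 runs 1, rem=2, I/O yield, promote→Q0. Q0=[P1] Q1=[P2,P3] Q2=[]
t=11-12: P1@Q0 runs 1, rem=1, I/O yield, promote→Q0. Q0=[P1] Q1=[P2,P3] Q2=[]
t=12-13: P1@Q0 runs 1, rem=0, completes. Q0=[] Q1=[P2,P3] Q2=[]
t=13-17: P2@Q1 runs 4, rem=9, quantum used, demote→Q2. Q0=[] Q1=[P3] Q2=[P2]
t=17-21: P3@Q1 runs 4, rem=5, quantum used, demote→Q2. Q0=[] Q1=[] Q2=[P2,P3]
t=21-29: P2@Q2 runs 8, rem=1, quantum used, demote→Q2. Q0=[] Q1=[] Q2=[P3,P2]
t=29-34: P3@Q2 runs 5, rem=0, completes. Q0=[] Q1=[] Q2=[P2]
t=34-35: P2@Q2 runs 1, rem=0, completes. Q0=[] Q1=[] Q2=[]

Answer: 1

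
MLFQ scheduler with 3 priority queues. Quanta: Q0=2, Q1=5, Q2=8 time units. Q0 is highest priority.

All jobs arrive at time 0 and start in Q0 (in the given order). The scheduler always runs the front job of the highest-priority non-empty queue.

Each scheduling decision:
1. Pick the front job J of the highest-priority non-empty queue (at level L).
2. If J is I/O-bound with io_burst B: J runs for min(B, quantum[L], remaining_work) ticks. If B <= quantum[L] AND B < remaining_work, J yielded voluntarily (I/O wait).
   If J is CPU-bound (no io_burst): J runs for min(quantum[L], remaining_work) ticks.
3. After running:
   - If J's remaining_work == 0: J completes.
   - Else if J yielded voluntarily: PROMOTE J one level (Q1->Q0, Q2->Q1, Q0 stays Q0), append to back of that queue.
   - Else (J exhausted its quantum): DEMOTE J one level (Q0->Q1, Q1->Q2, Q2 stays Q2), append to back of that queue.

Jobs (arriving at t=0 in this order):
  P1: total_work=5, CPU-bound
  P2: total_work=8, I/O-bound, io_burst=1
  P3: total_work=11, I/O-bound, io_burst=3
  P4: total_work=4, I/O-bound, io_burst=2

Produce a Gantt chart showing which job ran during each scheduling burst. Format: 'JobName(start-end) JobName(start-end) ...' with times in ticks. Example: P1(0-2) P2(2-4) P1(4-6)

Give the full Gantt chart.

t=0-2: P1@Q0 runs 2, rem=3, quantum used, demote→Q1. Q0=[P2,P3,P4] Q1=[P1] Q2=[]
t=2-3: P2@Q0 runs 1, rem=7, I/O yield, promote→Q0. Q0=[P3,P4,P2] Q1=[P1] Q2=[]
t=3-5: P3@Q0 runs 2, rem=9, quantum used, demote→Q1. Q0=[P4,P2] Q1=[P1,P3] Q2=[]
t=5-7: P4@Q0 runs 2, rem=2, I/O yield, promote→Q0. Q0=[P2,P4] Q1=[P1,P3] Q2=[]
t=7-8: P2@Q0 runs 1, rem=6, I/O yield, promote→Q0. Q0=[P4,P2] Q1=[P1,P3] Q2=[]
t=8-10: P4@Q0 runs 2, rem=0, completes. Q0=[P2] Q1=[P1,P3] Q2=[]
t=10-11: P2@Q0 runs 1, rem=5, I/O yield, promote→Q0. Q0=[P2] Q1=[P1,P3] Q2=[]
t=11-12: P2@Q0 runs 1, rem=4, I/O yield, promote→Q0. Q0=[P2] Q1=[P1,P3] Q2=[]
t=12-13: P2@Q0 runs 1, rem=3, I/O yield, promote→Q0. Q0=[P2] Q1=[P1,P3] Q2=[]
t=13-14: P2@Q0 runs 1, rem=2, I/O yield, promote→Q0. Q0=[P2] Q1=[P1,P3] Q2=[]
t=14-15: P2@Q0 runs 1, rem=1, I/O yield, promote→Q0. Q0=[P2] Q1=[P1,P3] Q2=[]
t=15-16: P2@Q0 runs 1, rem=0, completes. Q0=[] Q1=[P1,P3] Q2=[]
t=16-19: P1@Q1 runs 3, rem=0, completes. Q0=[] Q1=[P3] Q2=[]
t=19-22: P3@Q1 runs 3, rem=6, I/O yield, promote→Q0. Q0=[P3] Q1=[] Q2=[]
t=22-24: P3@Q0 runs 2, rem=4, quantum used, demote→Q1. Q0=[] Q1=[P3] Q2=[]
t=24-27: P3@Q1 runs 3, rem=1, I/O yield, promote→Q0. Q0=[P3] Q1=[] Q2=[]
t=27-28: P3@Q0 runs 1, rem=0, completes. Q0=[] Q1=[] Q2=[]

Answer: P1(0-2) P2(2-3) P3(3-5) P4(5-7) P2(7-8) P4(8-10) P2(10-11) P2(11-12) P2(12-13) P2(13-14) P2(14-15) P2(15-16) P1(16-19) P3(19-22) P3(22-24) P3(24-27) P3(27-28)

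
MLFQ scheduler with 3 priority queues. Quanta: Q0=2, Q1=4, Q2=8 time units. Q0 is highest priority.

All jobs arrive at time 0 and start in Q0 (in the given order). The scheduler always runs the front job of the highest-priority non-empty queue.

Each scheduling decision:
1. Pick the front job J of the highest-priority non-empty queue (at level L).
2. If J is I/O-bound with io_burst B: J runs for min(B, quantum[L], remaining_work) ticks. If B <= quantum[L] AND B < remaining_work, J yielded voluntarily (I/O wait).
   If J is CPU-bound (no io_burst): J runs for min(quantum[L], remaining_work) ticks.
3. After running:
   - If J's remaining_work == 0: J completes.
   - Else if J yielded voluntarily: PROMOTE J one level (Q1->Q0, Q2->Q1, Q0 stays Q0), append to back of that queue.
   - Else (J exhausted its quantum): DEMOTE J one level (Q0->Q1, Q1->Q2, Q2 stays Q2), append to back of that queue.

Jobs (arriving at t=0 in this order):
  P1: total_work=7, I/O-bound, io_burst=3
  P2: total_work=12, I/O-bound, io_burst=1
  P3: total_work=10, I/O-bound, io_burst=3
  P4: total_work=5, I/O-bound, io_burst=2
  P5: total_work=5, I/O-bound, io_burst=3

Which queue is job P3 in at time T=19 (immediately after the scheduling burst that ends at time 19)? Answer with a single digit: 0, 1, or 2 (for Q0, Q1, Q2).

t=0-2: P1@Q0 runs 2, rem=5, quantum used, demote→Q1. Q0=[P2,P3,P4,P5] Q1=[P1] Q2=[]
t=2-3: P2@Q0 runs 1, rem=11, I/O yield, promote→Q0. Q0=[P3,P4,P5,P2] Q1=[P1] Q2=[]
t=3-5: P3@Q0 runs 2, rem=8, quantum used, demote→Q1. Q0=[P4,P5,P2] Q1=[P1,P3] Q2=[]
t=5-7: P4@Q0 runs 2, rem=3, I/O yield, promote→Q0. Q0=[P5,P2,P4] Q1=[P1,P3] Q2=[]
t=7-9: P5@Q0 runs 2, rem=3, quantum used, demote→Q1. Q0=[P2,P4] Q1=[P1,P3,P5] Q2=[]
t=9-10: P2@Q0 runs 1, rem=10, I/O yield, promote→Q0. Q0=[P4,P2] Q1=[P1,P3,P5] Q2=[]
t=10-12: P4@Q0 runs 2, rem=1, I/O yield, promote→Q0. Q0=[P2,P4] Q1=[P1,P3,P5] Q2=[]
t=12-13: P2@Q0 runs 1, rem=9, I/O yield, promote→Q0. Q0=[P4,P2] Q1=[P1,P3,P5] Q2=[]
t=13-14: P4@Q0 runs 1, rem=0, completes. Q0=[P2] Q1=[P1,P3,P5] Q2=[]
t=14-15: P2@Q0 runs 1, rem=8, I/O yield, promote→Q0. Q0=[P2] Q1=[P1,P3,P5] Q2=[]
t=15-16: P2@Q0 runs 1, rem=7, I/O yield, promote→Q0. Q0=[P2] Q1=[P1,P3,P5] Q2=[]
t=16-17: P2@Q0 runs 1, rem=6, I/O yield, promote→Q0. Q0=[P2] Q1=[P1,P3,P5] Q2=[]
t=17-18: P2@Q0 runs 1, rem=5, I/O yield, promote→Q0. Q0=[P2] Q1=[P1,P3,P5] Q2=[]
t=18-19: P2@Q0 runs 1, rem=4, I/O yield, promote→Q0. Q0=[P2] Q1=[P1,P3,P5] Q2=[]
t=19-20: P2@Q0 runs 1, rem=3, I/O yield, promote→Q0. Q0=[P2] Q1=[P1,P3,P5] Q2=[]
t=20-21: P2@Q0 runs 1, rem=2, I/O yield, promote→Q0. Q0=[P2] Q1=[P1,P3,P5] Q2=[]
t=21-22: P2@Q0 runs 1, rem=1, I/O yield, promote→Q0. Q0=[P2] Q1=[P1,P3,P5] Q2=[]
t=22-23: P2@Q0 runs 1, rem=0, completes. Q0=[] Q1=[P1,P3,P5] Q2=[]
t=23-26: P1@Q1 runs 3, rem=2, I/O yield, promote→Q0. Q0=[P1] Q1=[P3,P5] Q2=[]
t=26-28: P1@Q0 runs 2, rem=0, completes. Q0=[] Q1=[P3,P5] Q2=[]
t=28-31: P3@Q1 runs 3, rem=5, I/O yield, promote→Q0. Q0=[P3] Q1=[P5] Q2=[]
t=31-33: P3@Q0 runs 2, rem=3, quantum used, demote→Q1. Q0=[] Q1=[P5,P3] Q2=[]
t=33-36: P5@Q1 runs 3, rem=0, completes. Q0=[] Q1=[P3] Q2=[]
t=36-39: P3@Q1 runs 3, rem=0, completes. Q0=[] Q1=[] Q2=[]

Answer: 1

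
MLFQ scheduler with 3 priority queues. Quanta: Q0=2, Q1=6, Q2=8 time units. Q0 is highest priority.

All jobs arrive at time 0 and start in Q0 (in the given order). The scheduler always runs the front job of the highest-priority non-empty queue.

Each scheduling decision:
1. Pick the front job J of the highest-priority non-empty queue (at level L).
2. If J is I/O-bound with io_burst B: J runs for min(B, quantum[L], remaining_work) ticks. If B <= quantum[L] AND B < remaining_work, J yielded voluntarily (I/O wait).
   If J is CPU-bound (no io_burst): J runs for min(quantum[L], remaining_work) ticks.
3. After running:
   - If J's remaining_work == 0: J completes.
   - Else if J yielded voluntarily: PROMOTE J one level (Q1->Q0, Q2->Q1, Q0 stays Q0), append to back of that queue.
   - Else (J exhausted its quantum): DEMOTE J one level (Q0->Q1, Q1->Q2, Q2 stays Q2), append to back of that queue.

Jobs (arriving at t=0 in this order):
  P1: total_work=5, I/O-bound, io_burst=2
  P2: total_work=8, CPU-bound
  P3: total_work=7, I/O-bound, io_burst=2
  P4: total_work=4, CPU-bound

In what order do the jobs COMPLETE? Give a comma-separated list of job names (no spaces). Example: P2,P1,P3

t=0-2: P1@Q0 runs 2, rem=3, I/O yield, promote→Q0. Q0=[P2,P3,P4,P1] Q1=[] Q2=[]
t=2-4: P2@Q0 runs 2, rem=6, quantum used, demote→Q1. Q0=[P3,P4,P1] Q1=[P2] Q2=[]
t=4-6: P3@Q0 runs 2, rem=5, I/O yield, promote→Q0. Q0=[P4,P1,P3] Q1=[P2] Q2=[]
t=6-8: P4@Q0 runs 2, rem=2, quantum used, demote→Q1. Q0=[P1,P3] Q1=[P2,P4] Q2=[]
t=8-10: P1@Q0 runs 2, rem=1, I/O yield, promote→Q0. Q0=[P3,P1] Q1=[P2,P4] Q2=[]
t=10-12: P3@Q0 runs 2, rem=3, I/O yield, promote→Q0. Q0=[P1,P3] Q1=[P2,P4] Q2=[]
t=12-13: P1@Q0 runs 1, rem=0, completes. Q0=[P3] Q1=[P2,P4] Q2=[]
t=13-15: P3@Q0 runs 2, rem=1, I/O yield, promote→Q0. Q0=[P3] Q1=[P2,P4] Q2=[]
t=15-16: P3@Q0 runs 1, rem=0, completes. Q0=[] Q1=[P2,P4] Q2=[]
t=16-22: P2@Q1 runs 6, rem=0, completes. Q0=[] Q1=[P4] Q2=[]
t=22-24: P4@Q1 runs 2, rem=0, completes. Q0=[] Q1=[] Q2=[]

Answer: P1,P3,P2,P4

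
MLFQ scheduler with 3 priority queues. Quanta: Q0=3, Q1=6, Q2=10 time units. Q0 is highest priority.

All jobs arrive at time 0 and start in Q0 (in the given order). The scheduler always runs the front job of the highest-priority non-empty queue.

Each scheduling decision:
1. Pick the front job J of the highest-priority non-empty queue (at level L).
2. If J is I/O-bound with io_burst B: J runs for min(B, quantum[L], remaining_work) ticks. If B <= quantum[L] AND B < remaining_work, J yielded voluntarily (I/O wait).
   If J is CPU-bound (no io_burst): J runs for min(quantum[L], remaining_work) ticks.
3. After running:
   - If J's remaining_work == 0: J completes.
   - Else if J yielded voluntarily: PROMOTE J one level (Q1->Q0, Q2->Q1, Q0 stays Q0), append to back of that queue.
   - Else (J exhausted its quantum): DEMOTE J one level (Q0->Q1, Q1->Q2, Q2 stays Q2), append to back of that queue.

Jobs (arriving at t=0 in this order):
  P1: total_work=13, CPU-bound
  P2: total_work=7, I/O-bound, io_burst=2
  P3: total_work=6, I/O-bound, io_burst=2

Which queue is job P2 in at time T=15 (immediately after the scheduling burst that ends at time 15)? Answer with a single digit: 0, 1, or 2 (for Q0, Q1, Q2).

t=0-3: P1@Q0 runs 3, rem=10, quantum used, demote→Q1. Q0=[P2,P3] Q1=[P1] Q2=[]
t=3-5: P2@Q0 runs 2, rem=5, I/O yield, promote→Q0. Q0=[P3,P2] Q1=[P1] Q2=[]
t=5-7: P3@Q0 runs 2, rem=4, I/O yield, promote→Q0. Q0=[P2,P3] Q1=[P1] Q2=[]
t=7-9: P2@Q0 runs 2, rem=3, I/O yield, promote→Q0. Q0=[P3,P2] Q1=[P1] Q2=[]
t=9-11: P3@Q0 runs 2, rem=2, I/O yield, promote→Q0. Q0=[P2,P3] Q1=[P1] Q2=[]
t=11-13: P2@Q0 runs 2, rem=1, I/O yield, promote→Q0. Q0=[P3,P2] Q1=[P1] Q2=[]
t=13-15: P3@Q0 runs 2, rem=0, completes. Q0=[P2] Q1=[P1] Q2=[]
t=15-16: P2@Q0 runs 1, rem=0, completes. Q0=[] Q1=[P1] Q2=[]
t=16-22: P1@Q1 runs 6, rem=4, quantum used, demote→Q2. Q0=[] Q1=[] Q2=[P1]
t=22-26: P1@Q2 runs 4, rem=0, completes. Q0=[] Q1=[] Q2=[]

Answer: 0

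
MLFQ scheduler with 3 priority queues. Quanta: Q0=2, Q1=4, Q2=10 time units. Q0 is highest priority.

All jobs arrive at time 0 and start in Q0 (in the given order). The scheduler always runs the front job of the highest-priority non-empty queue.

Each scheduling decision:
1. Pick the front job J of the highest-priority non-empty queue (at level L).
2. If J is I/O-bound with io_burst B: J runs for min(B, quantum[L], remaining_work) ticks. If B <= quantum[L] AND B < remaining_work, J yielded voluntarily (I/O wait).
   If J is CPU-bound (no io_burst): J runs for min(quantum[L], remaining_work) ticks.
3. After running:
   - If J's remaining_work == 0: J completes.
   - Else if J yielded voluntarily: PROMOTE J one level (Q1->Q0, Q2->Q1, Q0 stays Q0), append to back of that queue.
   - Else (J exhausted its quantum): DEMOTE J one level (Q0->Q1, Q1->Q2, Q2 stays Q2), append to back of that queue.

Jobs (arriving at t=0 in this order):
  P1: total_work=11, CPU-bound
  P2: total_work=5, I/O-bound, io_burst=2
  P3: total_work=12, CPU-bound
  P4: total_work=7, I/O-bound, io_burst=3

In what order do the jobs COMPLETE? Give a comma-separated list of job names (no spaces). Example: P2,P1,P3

Answer: P2,P4,P1,P3

Derivation:
t=0-2: P1@Q0 runs 2, rem=9, quantum used, demote→Q1. Q0=[P2,P3,P4] Q1=[P1] Q2=[]
t=2-4: P2@Q0 runs 2, rem=3, I/O yield, promote→Q0. Q0=[P3,P4,P2] Q1=[P1] Q2=[]
t=4-6: P3@Q0 runs 2, rem=10, quantum used, demote→Q1. Q0=[P4,P2] Q1=[P1,P3] Q2=[]
t=6-8: P4@Q0 runs 2, rem=5, quantum used, demote→Q1. Q0=[P2] Q1=[P1,P3,P4] Q2=[]
t=8-10: P2@Q0 runs 2, rem=1, I/O yield, promote→Q0. Q0=[P2] Q1=[P1,P3,P4] Q2=[]
t=10-11: P2@Q0 runs 1, rem=0, completes. Q0=[] Q1=[P1,P3,P4] Q2=[]
t=11-15: P1@Q1 runs 4, rem=5, quantum used, demote→Q2. Q0=[] Q1=[P3,P4] Q2=[P1]
t=15-19: P3@Q1 runs 4, rem=6, quantum used, demote→Q2. Q0=[] Q1=[P4] Q2=[P1,P3]
t=19-22: P4@Q1 runs 3, rem=2, I/O yield, promote→Q0. Q0=[P4] Q1=[] Q2=[P1,P3]
t=22-24: P4@Q0 runs 2, rem=0, completes. Q0=[] Q1=[] Q2=[P1,P3]
t=24-29: P1@Q2 runs 5, rem=0, completes. Q0=[] Q1=[] Q2=[P3]
t=29-35: P3@Q2 runs 6, rem=0, completes. Q0=[] Q1=[] Q2=[]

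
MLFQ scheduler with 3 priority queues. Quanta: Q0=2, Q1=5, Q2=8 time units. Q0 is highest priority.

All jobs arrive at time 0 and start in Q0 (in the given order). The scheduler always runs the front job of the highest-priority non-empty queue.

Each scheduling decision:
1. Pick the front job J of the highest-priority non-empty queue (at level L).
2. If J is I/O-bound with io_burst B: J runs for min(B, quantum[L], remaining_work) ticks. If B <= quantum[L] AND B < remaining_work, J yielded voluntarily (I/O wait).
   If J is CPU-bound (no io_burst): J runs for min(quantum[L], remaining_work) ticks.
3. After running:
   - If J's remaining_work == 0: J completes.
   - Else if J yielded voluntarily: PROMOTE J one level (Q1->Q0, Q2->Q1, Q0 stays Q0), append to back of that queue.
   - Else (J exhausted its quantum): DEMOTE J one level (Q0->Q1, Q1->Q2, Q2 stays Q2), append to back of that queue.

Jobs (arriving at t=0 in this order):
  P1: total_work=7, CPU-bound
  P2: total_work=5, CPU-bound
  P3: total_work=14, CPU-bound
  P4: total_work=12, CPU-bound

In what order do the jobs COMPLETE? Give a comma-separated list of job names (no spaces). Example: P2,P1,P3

Answer: P1,P2,P3,P4

Derivation:
t=0-2: P1@Q0 runs 2, rem=5, quantum used, demote→Q1. Q0=[P2,P3,P4] Q1=[P1] Q2=[]
t=2-4: P2@Q0 runs 2, rem=3, quantum used, demote→Q1. Q0=[P3,P4] Q1=[P1,P2] Q2=[]
t=4-6: P3@Q0 runs 2, rem=12, quantum used, demote→Q1. Q0=[P4] Q1=[P1,P2,P3] Q2=[]
t=6-8: P4@Q0 runs 2, rem=10, quantum used, demote→Q1. Q0=[] Q1=[P1,P2,P3,P4] Q2=[]
t=8-13: P1@Q1 runs 5, rem=0, completes. Q0=[] Q1=[P2,P3,P4] Q2=[]
t=13-16: P2@Q1 runs 3, rem=0, completes. Q0=[] Q1=[P3,P4] Q2=[]
t=16-21: P3@Q1 runs 5, rem=7, quantum used, demote→Q2. Q0=[] Q1=[P4] Q2=[P3]
t=21-26: P4@Q1 runs 5, rem=5, quantum used, demote→Q2. Q0=[] Q1=[] Q2=[P3,P4]
t=26-33: P3@Q2 runs 7, rem=0, completes. Q0=[] Q1=[] Q2=[P4]
t=33-38: P4@Q2 runs 5, rem=0, completes. Q0=[] Q1=[] Q2=[]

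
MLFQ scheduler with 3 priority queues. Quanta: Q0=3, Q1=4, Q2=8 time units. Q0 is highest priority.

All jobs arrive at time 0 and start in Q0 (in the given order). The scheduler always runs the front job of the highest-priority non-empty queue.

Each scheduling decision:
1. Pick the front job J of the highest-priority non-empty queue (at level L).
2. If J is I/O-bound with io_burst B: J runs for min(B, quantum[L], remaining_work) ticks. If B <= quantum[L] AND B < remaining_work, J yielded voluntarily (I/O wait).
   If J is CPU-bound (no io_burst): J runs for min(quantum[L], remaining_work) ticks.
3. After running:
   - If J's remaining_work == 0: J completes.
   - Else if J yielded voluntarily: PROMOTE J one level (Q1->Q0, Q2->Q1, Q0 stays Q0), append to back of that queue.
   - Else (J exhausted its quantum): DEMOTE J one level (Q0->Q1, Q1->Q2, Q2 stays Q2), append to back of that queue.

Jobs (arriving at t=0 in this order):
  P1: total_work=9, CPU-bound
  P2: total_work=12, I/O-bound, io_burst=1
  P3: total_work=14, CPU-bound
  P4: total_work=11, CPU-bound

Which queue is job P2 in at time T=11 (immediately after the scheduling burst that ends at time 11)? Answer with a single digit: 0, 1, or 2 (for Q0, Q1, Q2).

t=0-3: P1@Q0 runs 3, rem=6, quantum used, demote→Q1. Q0=[P2,P3,P4] Q1=[P1] Q2=[]
t=3-4: P2@Q0 runs 1, rem=11, I/O yield, promote→Q0. Q0=[P3,P4,P2] Q1=[P1] Q2=[]
t=4-7: P3@Q0 runs 3, rem=11, quantum used, demote→Q1. Q0=[P4,P2] Q1=[P1,P3] Q2=[]
t=7-10: P4@Q0 runs 3, rem=8, quantum used, demote→Q1. Q0=[P2] Q1=[P1,P3,P4] Q2=[]
t=10-11: P2@Q0 runs 1, rem=10, I/O yield, promote→Q0. Q0=[P2] Q1=[P1,P3,P4] Q2=[]
t=11-12: P2@Q0 runs 1, rem=9, I/O yield, promote→Q0. Q0=[P2] Q1=[P1,P3,P4] Q2=[]
t=12-13: P2@Q0 runs 1, rem=8, I/O yield, promote→Q0. Q0=[P2] Q1=[P1,P3,P4] Q2=[]
t=13-14: P2@Q0 runs 1, rem=7, I/O yield, promote→Q0. Q0=[P2] Q1=[P1,P3,P4] Q2=[]
t=14-15: P2@Q0 runs 1, rem=6, I/O yield, promote→Q0. Q0=[P2] Q1=[P1,P3,P4] Q2=[]
t=15-16: P2@Q0 runs 1, rem=5, I/O yield, promote→Q0. Q0=[P2] Q1=[P1,P3,P4] Q2=[]
t=16-17: P2@Q0 runs 1, rem=4, I/O yield, promote→Q0. Q0=[P2] Q1=[P1,P3,P4] Q2=[]
t=17-18: P2@Q0 runs 1, rem=3, I/O yield, promote→Q0. Q0=[P2] Q1=[P1,P3,P4] Q2=[]
t=18-19: P2@Q0 runs 1, rem=2, I/O yield, promote→Q0. Q0=[P2] Q1=[P1,P3,P4] Q2=[]
t=19-20: P2@Q0 runs 1, rem=1, I/O yield, promote→Q0. Q0=[P2] Q1=[P1,P3,P4] Q2=[]
t=20-21: P2@Q0 runs 1, rem=0, completes. Q0=[] Q1=[P1,P3,P4] Q2=[]
t=21-25: P1@Q1 runs 4, rem=2, quantum used, demote→Q2. Q0=[] Q1=[P3,P4] Q2=[P1]
t=25-29: P3@Q1 runs 4, rem=7, quantum used, demote→Q2. Q0=[] Q1=[P4] Q2=[P1,P3]
t=29-33: P4@Q1 runs 4, rem=4, quantum used, demote→Q2. Q0=[] Q1=[] Q2=[P1,P3,P4]
t=33-35: P1@Q2 runs 2, rem=0, completes. Q0=[] Q1=[] Q2=[P3,P4]
t=35-42: P3@Q2 runs 7, rem=0, completes. Q0=[] Q1=[] Q2=[P4]
t=42-46: P4@Q2 runs 4, rem=0, completes. Q0=[] Q1=[] Q2=[]

Answer: 0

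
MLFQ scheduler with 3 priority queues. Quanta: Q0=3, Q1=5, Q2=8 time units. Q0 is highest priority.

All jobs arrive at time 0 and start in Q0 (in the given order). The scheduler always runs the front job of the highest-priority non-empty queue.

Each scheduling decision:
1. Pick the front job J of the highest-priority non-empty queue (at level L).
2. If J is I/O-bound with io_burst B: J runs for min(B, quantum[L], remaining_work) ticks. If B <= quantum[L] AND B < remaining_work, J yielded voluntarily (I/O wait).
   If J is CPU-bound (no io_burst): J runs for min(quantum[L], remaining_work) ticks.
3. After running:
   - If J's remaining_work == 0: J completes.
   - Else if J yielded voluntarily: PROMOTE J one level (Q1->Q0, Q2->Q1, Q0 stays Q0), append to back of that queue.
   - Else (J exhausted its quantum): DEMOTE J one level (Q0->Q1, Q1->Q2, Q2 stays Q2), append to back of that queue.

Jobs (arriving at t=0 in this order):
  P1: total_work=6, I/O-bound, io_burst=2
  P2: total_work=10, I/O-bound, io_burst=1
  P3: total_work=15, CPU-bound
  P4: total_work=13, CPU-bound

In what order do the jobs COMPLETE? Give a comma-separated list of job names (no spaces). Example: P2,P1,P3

Answer: P1,P2,P3,P4

Derivation:
t=0-2: P1@Q0 runs 2, rem=4, I/O yield, promote→Q0. Q0=[P2,P3,P4,P1] Q1=[] Q2=[]
t=2-3: P2@Q0 runs 1, rem=9, I/O yield, promote→Q0. Q0=[P3,P4,P1,P2] Q1=[] Q2=[]
t=3-6: P3@Q0 runs 3, rem=12, quantum used, demote→Q1. Q0=[P4,P1,P2] Q1=[P3] Q2=[]
t=6-9: P4@Q0 runs 3, rem=10, quantum used, demote→Q1. Q0=[P1,P2] Q1=[P3,P4] Q2=[]
t=9-11: P1@Q0 runs 2, rem=2, I/O yield, promote→Q0. Q0=[P2,P1] Q1=[P3,P4] Q2=[]
t=11-12: P2@Q0 runs 1, rem=8, I/O yield, promote→Q0. Q0=[P1,P2] Q1=[P3,P4] Q2=[]
t=12-14: P1@Q0 runs 2, rem=0, completes. Q0=[P2] Q1=[P3,P4] Q2=[]
t=14-15: P2@Q0 runs 1, rem=7, I/O yield, promote→Q0. Q0=[P2] Q1=[P3,P4] Q2=[]
t=15-16: P2@Q0 runs 1, rem=6, I/O yield, promote→Q0. Q0=[P2] Q1=[P3,P4] Q2=[]
t=16-17: P2@Q0 runs 1, rem=5, I/O yield, promote→Q0. Q0=[P2] Q1=[P3,P4] Q2=[]
t=17-18: P2@Q0 runs 1, rem=4, I/O yield, promote→Q0. Q0=[P2] Q1=[P3,P4] Q2=[]
t=18-19: P2@Q0 runs 1, rem=3, I/O yield, promote→Q0. Q0=[P2] Q1=[P3,P4] Q2=[]
t=19-20: P2@Q0 runs 1, rem=2, I/O yield, promote→Q0. Q0=[P2] Q1=[P3,P4] Q2=[]
t=20-21: P2@Q0 runs 1, rem=1, I/O yield, promote→Q0. Q0=[P2] Q1=[P3,P4] Q2=[]
t=21-22: P2@Q0 runs 1, rem=0, completes. Q0=[] Q1=[P3,P4] Q2=[]
t=22-27: P3@Q1 runs 5, rem=7, quantum used, demote→Q2. Q0=[] Q1=[P4] Q2=[P3]
t=27-32: P4@Q1 runs 5, rem=5, quantum used, demote→Q2. Q0=[] Q1=[] Q2=[P3,P4]
t=32-39: P3@Q2 runs 7, rem=0, completes. Q0=[] Q1=[] Q2=[P4]
t=39-44: P4@Q2 runs 5, rem=0, completes. Q0=[] Q1=[] Q2=[]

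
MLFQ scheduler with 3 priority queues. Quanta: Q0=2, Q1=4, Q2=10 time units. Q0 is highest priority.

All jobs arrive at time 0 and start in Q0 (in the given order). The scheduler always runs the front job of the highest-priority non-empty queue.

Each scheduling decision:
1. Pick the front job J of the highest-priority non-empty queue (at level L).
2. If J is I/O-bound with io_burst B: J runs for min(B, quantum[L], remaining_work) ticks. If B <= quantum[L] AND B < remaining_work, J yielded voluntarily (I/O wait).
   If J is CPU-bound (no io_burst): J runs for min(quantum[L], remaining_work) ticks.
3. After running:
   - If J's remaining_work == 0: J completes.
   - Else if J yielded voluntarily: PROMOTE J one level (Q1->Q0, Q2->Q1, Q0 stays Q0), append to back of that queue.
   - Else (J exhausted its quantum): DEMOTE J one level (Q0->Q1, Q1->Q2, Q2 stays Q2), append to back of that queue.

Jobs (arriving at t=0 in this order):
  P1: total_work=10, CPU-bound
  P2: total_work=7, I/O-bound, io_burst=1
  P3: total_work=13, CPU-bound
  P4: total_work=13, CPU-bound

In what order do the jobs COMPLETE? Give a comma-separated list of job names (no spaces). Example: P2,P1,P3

Answer: P2,P1,P3,P4

Derivation:
t=0-2: P1@Q0 runs 2, rem=8, quantum used, demote→Q1. Q0=[P2,P3,P4] Q1=[P1] Q2=[]
t=2-3: P2@Q0 runs 1, rem=6, I/O yield, promote→Q0. Q0=[P3,P4,P2] Q1=[P1] Q2=[]
t=3-5: P3@Q0 runs 2, rem=11, quantum used, demote→Q1. Q0=[P4,P2] Q1=[P1,P3] Q2=[]
t=5-7: P4@Q0 runs 2, rem=11, quantum used, demote→Q1. Q0=[P2] Q1=[P1,P3,P4] Q2=[]
t=7-8: P2@Q0 runs 1, rem=5, I/O yield, promote→Q0. Q0=[P2] Q1=[P1,P3,P4] Q2=[]
t=8-9: P2@Q0 runs 1, rem=4, I/O yield, promote→Q0. Q0=[P2] Q1=[P1,P3,P4] Q2=[]
t=9-10: P2@Q0 runs 1, rem=3, I/O yield, promote→Q0. Q0=[P2] Q1=[P1,P3,P4] Q2=[]
t=10-11: P2@Q0 runs 1, rem=2, I/O yield, promote→Q0. Q0=[P2] Q1=[P1,P3,P4] Q2=[]
t=11-12: P2@Q0 runs 1, rem=1, I/O yield, promote→Q0. Q0=[P2] Q1=[P1,P3,P4] Q2=[]
t=12-13: P2@Q0 runs 1, rem=0, completes. Q0=[] Q1=[P1,P3,P4] Q2=[]
t=13-17: P1@Q1 runs 4, rem=4, quantum used, demote→Q2. Q0=[] Q1=[P3,P4] Q2=[P1]
t=17-21: P3@Q1 runs 4, rem=7, quantum used, demote→Q2. Q0=[] Q1=[P4] Q2=[P1,P3]
t=21-25: P4@Q1 runs 4, rem=7, quantum used, demote→Q2. Q0=[] Q1=[] Q2=[P1,P3,P4]
t=25-29: P1@Q2 runs 4, rem=0, completes. Q0=[] Q1=[] Q2=[P3,P4]
t=29-36: P3@Q2 runs 7, rem=0, completes. Q0=[] Q1=[] Q2=[P4]
t=36-43: P4@Q2 runs 7, rem=0, completes. Q0=[] Q1=[] Q2=[]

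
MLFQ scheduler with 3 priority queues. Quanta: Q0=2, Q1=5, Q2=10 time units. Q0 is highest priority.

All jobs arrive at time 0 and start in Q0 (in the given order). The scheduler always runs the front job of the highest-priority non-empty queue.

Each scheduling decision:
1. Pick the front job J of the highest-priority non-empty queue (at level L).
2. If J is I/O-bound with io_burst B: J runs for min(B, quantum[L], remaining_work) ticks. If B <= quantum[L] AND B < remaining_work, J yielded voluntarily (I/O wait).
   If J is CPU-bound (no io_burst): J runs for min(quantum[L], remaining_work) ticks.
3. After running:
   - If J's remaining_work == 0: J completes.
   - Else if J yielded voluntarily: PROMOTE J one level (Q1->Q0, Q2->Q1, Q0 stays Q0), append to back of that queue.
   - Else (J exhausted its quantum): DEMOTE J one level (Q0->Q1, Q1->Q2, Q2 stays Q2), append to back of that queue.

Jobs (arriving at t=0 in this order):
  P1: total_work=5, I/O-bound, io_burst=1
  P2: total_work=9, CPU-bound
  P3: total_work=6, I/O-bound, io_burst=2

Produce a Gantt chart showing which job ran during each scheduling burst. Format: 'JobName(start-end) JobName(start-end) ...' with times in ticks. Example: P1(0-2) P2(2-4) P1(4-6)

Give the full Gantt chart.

t=0-1: P1@Q0 runs 1, rem=4, I/O yield, promote→Q0. Q0=[P2,P3,P1] Q1=[] Q2=[]
t=1-3: P2@Q0 runs 2, rem=7, quantum used, demote→Q1. Q0=[P3,P1] Q1=[P2] Q2=[]
t=3-5: P3@Q0 runs 2, rem=4, I/O yield, promote→Q0. Q0=[P1,P3] Q1=[P2] Q2=[]
t=5-6: P1@Q0 runs 1, rem=3, I/O yield, promote→Q0. Q0=[P3,P1] Q1=[P2] Q2=[]
t=6-8: P3@Q0 runs 2, rem=2, I/O yield, promote→Q0. Q0=[P1,P3] Q1=[P2] Q2=[]
t=8-9: P1@Q0 runs 1, rem=2, I/O yield, promote→Q0. Q0=[P3,P1] Q1=[P2] Q2=[]
t=9-11: P3@Q0 runs 2, rem=0, completes. Q0=[P1] Q1=[P2] Q2=[]
t=11-12: P1@Q0 runs 1, rem=1, I/O yield, promote→Q0. Q0=[P1] Q1=[P2] Q2=[]
t=12-13: P1@Q0 runs 1, rem=0, completes. Q0=[] Q1=[P2] Q2=[]
t=13-18: P2@Q1 runs 5, rem=2, quantum used, demote→Q2. Q0=[] Q1=[] Q2=[P2]
t=18-20: P2@Q2 runs 2, rem=0, completes. Q0=[] Q1=[] Q2=[]

Answer: P1(0-1) P2(1-3) P3(3-5) P1(5-6) P3(6-8) P1(8-9) P3(9-11) P1(11-12) P1(12-13) P2(13-18) P2(18-20)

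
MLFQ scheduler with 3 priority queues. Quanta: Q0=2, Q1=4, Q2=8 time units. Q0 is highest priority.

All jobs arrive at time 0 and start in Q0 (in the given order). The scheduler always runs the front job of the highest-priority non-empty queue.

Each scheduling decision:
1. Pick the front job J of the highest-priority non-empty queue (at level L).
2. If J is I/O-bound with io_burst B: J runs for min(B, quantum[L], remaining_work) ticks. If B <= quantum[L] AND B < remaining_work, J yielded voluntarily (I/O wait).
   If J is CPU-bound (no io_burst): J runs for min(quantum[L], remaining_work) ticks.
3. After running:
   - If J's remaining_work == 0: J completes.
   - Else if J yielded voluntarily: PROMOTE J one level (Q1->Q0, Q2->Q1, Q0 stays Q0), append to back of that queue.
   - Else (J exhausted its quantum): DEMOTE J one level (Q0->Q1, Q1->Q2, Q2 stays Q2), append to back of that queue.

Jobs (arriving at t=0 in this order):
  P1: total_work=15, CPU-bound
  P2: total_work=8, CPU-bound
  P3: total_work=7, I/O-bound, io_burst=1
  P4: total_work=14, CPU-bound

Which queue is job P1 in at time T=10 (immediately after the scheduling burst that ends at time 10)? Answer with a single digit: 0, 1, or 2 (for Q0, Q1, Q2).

Answer: 1

Derivation:
t=0-2: P1@Q0 runs 2, rem=13, quantum used, demote→Q1. Q0=[P2,P3,P4] Q1=[P1] Q2=[]
t=2-4: P2@Q0 runs 2, rem=6, quantum used, demote→Q1. Q0=[P3,P4] Q1=[P1,P2] Q2=[]
t=4-5: P3@Q0 runs 1, rem=6, I/O yield, promote→Q0. Q0=[P4,P3] Q1=[P1,P2] Q2=[]
t=5-7: P4@Q0 runs 2, rem=12, quantum used, demote→Q1. Q0=[P3] Q1=[P1,P2,P4] Q2=[]
t=7-8: P3@Q0 runs 1, rem=5, I/O yield, promote→Q0. Q0=[P3] Q1=[P1,P2,P4] Q2=[]
t=8-9: P3@Q0 runs 1, rem=4, I/O yield, promote→Q0. Q0=[P3] Q1=[P1,P2,P4] Q2=[]
t=9-10: P3@Q0 runs 1, rem=3, I/O yield, promote→Q0. Q0=[P3] Q1=[P1,P2,P4] Q2=[]
t=10-11: P3@Q0 runs 1, rem=2, I/O yield, promote→Q0. Q0=[P3] Q1=[P1,P2,P4] Q2=[]
t=11-12: P3@Q0 runs 1, rem=1, I/O yield, promote→Q0. Q0=[P3] Q1=[P1,P2,P4] Q2=[]
t=12-13: P3@Q0 runs 1, rem=0, completes. Q0=[] Q1=[P1,P2,P4] Q2=[]
t=13-17: P1@Q1 runs 4, rem=9, quantum used, demote→Q2. Q0=[] Q1=[P2,P4] Q2=[P1]
t=17-21: P2@Q1 runs 4, rem=2, quantum used, demote→Q2. Q0=[] Q1=[P4] Q2=[P1,P2]
t=21-25: P4@Q1 runs 4, rem=8, quantum used, demote→Q2. Q0=[] Q1=[] Q2=[P1,P2,P4]
t=25-33: P1@Q2 runs 8, rem=1, quantum used, demote→Q2. Q0=[] Q1=[] Q2=[P2,P4,P1]
t=33-35: P2@Q2 runs 2, rem=0, completes. Q0=[] Q1=[] Q2=[P4,P1]
t=35-43: P4@Q2 runs 8, rem=0, completes. Q0=[] Q1=[] Q2=[P1]
t=43-44: P1@Q2 runs 1, rem=0, completes. Q0=[] Q1=[] Q2=[]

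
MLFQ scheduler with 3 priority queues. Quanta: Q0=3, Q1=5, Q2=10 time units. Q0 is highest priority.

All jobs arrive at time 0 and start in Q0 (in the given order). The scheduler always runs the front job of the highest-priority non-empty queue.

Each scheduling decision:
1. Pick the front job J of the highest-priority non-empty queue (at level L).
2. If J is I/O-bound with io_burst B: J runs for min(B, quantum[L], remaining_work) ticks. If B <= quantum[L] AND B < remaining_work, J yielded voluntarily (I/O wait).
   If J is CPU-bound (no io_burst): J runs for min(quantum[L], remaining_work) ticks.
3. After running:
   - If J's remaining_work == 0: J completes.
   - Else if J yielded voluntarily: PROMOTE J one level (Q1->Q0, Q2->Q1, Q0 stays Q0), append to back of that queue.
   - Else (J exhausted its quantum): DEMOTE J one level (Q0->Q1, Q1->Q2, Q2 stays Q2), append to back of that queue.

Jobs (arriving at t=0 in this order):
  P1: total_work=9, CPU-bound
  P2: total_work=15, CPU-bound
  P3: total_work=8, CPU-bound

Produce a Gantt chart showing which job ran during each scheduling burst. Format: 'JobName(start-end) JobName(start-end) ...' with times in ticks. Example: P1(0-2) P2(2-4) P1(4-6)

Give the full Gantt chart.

t=0-3: P1@Q0 runs 3, rem=6, quantum used, demote→Q1. Q0=[P2,P3] Q1=[P1] Q2=[]
t=3-6: P2@Q0 runs 3, rem=12, quantum used, demote→Q1. Q0=[P3] Q1=[P1,P2] Q2=[]
t=6-9: P3@Q0 runs 3, rem=5, quantum used, demote→Q1. Q0=[] Q1=[P1,P2,P3] Q2=[]
t=9-14: P1@Q1 runs 5, rem=1, quantum used, demote→Q2. Q0=[] Q1=[P2,P3] Q2=[P1]
t=14-19: P2@Q1 runs 5, rem=7, quantum used, demote→Q2. Q0=[] Q1=[P3] Q2=[P1,P2]
t=19-24: P3@Q1 runs 5, rem=0, completes. Q0=[] Q1=[] Q2=[P1,P2]
t=24-25: P1@Q2 runs 1, rem=0, completes. Q0=[] Q1=[] Q2=[P2]
t=25-32: P2@Q2 runs 7, rem=0, completes. Q0=[] Q1=[] Q2=[]

Answer: P1(0-3) P2(3-6) P3(6-9) P1(9-14) P2(14-19) P3(19-24) P1(24-25) P2(25-32)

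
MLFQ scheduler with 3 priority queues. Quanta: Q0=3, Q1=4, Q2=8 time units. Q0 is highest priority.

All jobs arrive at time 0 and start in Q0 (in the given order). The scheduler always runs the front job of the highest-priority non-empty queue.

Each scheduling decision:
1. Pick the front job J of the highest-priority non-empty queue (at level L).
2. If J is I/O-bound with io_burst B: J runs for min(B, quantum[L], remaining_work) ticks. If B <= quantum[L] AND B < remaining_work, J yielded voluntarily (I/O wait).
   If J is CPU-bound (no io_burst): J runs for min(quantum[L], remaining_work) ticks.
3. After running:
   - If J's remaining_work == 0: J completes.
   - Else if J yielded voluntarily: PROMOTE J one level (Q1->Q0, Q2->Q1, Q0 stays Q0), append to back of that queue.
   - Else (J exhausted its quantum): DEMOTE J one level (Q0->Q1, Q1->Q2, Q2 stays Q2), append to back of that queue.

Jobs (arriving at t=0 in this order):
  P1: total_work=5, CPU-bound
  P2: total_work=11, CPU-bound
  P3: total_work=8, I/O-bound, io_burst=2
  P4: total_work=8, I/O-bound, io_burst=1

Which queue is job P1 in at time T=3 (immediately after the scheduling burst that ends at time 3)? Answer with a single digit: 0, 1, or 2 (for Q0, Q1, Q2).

t=0-3: P1@Q0 runs 3, rem=2, quantum used, demote→Q1. Q0=[P2,P3,P4] Q1=[P1] Q2=[]
t=3-6: P2@Q0 runs 3, rem=8, quantum used, demote→Q1. Q0=[P3,P4] Q1=[P1,P2] Q2=[]
t=6-8: P3@Q0 runs 2, rem=6, I/O yield, promote→Q0. Q0=[P4,P3] Q1=[P1,P2] Q2=[]
t=8-9: P4@Q0 runs 1, rem=7, I/O yield, promote→Q0. Q0=[P3,P4] Q1=[P1,P2] Q2=[]
t=9-11: P3@Q0 runs 2, rem=4, I/O yield, promote→Q0. Q0=[P4,P3] Q1=[P1,P2] Q2=[]
t=11-12: P4@Q0 runs 1, rem=6, I/O yield, promote→Q0. Q0=[P3,P4] Q1=[P1,P2] Q2=[]
t=12-14: P3@Q0 runs 2, rem=2, I/O yield, promote→Q0. Q0=[P4,P3] Q1=[P1,P2] Q2=[]
t=14-15: P4@Q0 runs 1, rem=5, I/O yield, promote→Q0. Q0=[P3,P4] Q1=[P1,P2] Q2=[]
t=15-17: P3@Q0 runs 2, rem=0, completes. Q0=[P4] Q1=[P1,P2] Q2=[]
t=17-18: P4@Q0 runs 1, rem=4, I/O yield, promote→Q0. Q0=[P4] Q1=[P1,P2] Q2=[]
t=18-19: P4@Q0 runs 1, rem=3, I/O yield, promote→Q0. Q0=[P4] Q1=[P1,P2] Q2=[]
t=19-20: P4@Q0 runs 1, rem=2, I/O yield, promote→Q0. Q0=[P4] Q1=[P1,P2] Q2=[]
t=20-21: P4@Q0 runs 1, rem=1, I/O yield, promote→Q0. Q0=[P4] Q1=[P1,P2] Q2=[]
t=21-22: P4@Q0 runs 1, rem=0, completes. Q0=[] Q1=[P1,P2] Q2=[]
t=22-24: P1@Q1 runs 2, rem=0, completes. Q0=[] Q1=[P2] Q2=[]
t=24-28: P2@Q1 runs 4, rem=4, quantum used, demote→Q2. Q0=[] Q1=[] Q2=[P2]
t=28-32: P2@Q2 runs 4, rem=0, completes. Q0=[] Q1=[] Q2=[]

Answer: 1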